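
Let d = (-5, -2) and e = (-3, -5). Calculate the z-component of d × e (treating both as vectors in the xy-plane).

19

(-5)·(-5) - (-2)·(-3) = 25 - 6 = 19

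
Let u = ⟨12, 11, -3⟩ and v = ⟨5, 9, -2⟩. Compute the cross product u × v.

i: 11·(-2) - (-3)·9 = -22 - (-27) = 5
j: (-3)·5 - 12·(-2) = -15 - (-24) = 9
k: 12·9 - 11·5 = 108 - 55 = 53
u × v = (5, 9, 53)

(5, 9, 53)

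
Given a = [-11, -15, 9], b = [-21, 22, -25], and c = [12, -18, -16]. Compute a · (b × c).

19388

b × c:
i: 22·(-16) - (-25)·(-18) = -352 - 450 = -802
j: (-25)·12 - (-21)·(-16) = -300 - 336 = -636
k: (-21)·(-18) - 22·12 = 378 - 264 = 114
b × c = (-802, -636, 114)
a · (b × c) = (-11)·(-802) + (-15)·(-636) + 9·114 = 8822 + 9540 + 1026 = 19388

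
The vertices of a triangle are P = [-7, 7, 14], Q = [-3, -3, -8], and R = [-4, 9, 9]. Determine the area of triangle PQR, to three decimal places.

PQ = (4, -10, -22),  PR = (3, 2, -5)
i: (-10)·(-5) - (-22)·2 = 50 - (-44) = 94
j: (-22)·3 - 4·(-5) = -66 - (-20) = -46
k: 4·2 - (-10)·3 = 8 - (-30) = 38
PQ × PR = (94, -46, 38)
|PQ × PR| = √12396 ≈ 111.3373
area = ½ · 111.3373 ≈ 55.669

55.669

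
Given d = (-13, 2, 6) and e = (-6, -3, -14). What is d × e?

(-10, -218, 51)

i: 2·(-14) - 6·(-3) = -28 - (-18) = -10
j: 6·(-6) - (-13)·(-14) = -36 - 182 = -218
k: (-13)·(-3) - 2·(-6) = 39 - (-12) = 51
d × e = (-10, -218, 51)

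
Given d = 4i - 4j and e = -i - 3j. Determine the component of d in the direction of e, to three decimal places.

2.530

d · e = 4·(-1) + (-4)·(-3) = -4 + 12 = 8
|e| = √(1 + 9) = √10 ≈ 3.1623
comp_e d = 8 / √10 ≈ 2.530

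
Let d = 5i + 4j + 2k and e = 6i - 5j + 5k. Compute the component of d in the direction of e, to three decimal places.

d · e = 5·6 + 4·(-5) + 2·5 = 30 - 20 + 10 = 20
|e| = √(36 + 25 + 25) = √86 ≈ 9.2736
comp_e d = 20 / √86 ≈ 2.157

2.157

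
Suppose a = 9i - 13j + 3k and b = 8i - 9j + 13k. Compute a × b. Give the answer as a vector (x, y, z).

i: (-13)·13 - 3·(-9) = -169 - (-27) = -142
j: 3·8 - 9·13 = 24 - 117 = -93
k: 9·(-9) - (-13)·8 = -81 - (-104) = 23
a × b = (-142, -93, 23)

(-142, -93, 23)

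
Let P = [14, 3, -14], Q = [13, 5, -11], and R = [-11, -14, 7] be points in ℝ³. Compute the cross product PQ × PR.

(93, -54, 67)

PQ = (-1, 2, 3)
PR = (-25, -17, 21)
i: 2·21 - 3·(-17) = 42 - (-51) = 93
j: 3·(-25) - (-1)·21 = -75 - (-21) = -54
k: (-1)·(-17) - 2·(-25) = 17 - (-50) = 67
PQ × PR = (93, -54, 67)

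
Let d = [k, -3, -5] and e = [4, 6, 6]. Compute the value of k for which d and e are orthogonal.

12

d · e = k·4 + (-3)·6 + (-5)·6 = -48 + 4k
Set equal to 0: 4k = 48, so k = 12.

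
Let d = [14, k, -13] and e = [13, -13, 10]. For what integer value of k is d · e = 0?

d · e = 14·13 + k·(-13) + (-13)·10 = 52 - 13k
Set equal to 0: -13k = -52, so k = 4.

4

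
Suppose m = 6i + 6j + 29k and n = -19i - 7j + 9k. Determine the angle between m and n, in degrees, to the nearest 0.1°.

m · n = 6·(-19) + 6·(-7) + 29·9 = -114 - 42 + 261 = 105
|m|² = 36 + 36 + 841 = 913,  |m| = √913 ≈ 30.215890
|n|² = 361 + 49 + 81 = 491,  |n| = √491 ≈ 22.158520
cos θ = 105 / (30.215890 · 22.158520) ≈ 0.15682
θ = arccos(0.15682) ≈ 81.0°

81.0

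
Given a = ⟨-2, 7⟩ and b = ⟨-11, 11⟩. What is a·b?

99

a · b = (-2)·(-11) + 7·11 = 22 + 77 = 99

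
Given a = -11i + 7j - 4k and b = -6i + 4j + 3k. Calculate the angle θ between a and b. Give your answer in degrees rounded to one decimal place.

39.7

a · b = (-11)·(-6) + 7·4 + (-4)·3 = 66 + 28 - 12 = 82
|a|² = 121 + 49 + 16 = 186,  |a| = √186 ≈ 13.638182
|b|² = 36 + 16 + 9 = 61,  |b| = √61 ≈ 7.810250
cos θ = 82 / (13.638182 · 7.810250) ≈ 0.76983
θ = arccos(0.76983) ≈ 39.7°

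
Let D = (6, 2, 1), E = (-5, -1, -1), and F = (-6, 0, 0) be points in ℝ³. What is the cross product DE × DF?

DE = (-11, -3, -2)
DF = (-12, -2, -1)
i: (-3)·(-1) - (-2)·(-2) = 3 - 4 = -1
j: (-2)·(-12) - (-11)·(-1) = 24 - 11 = 13
k: (-11)·(-2) - (-3)·(-12) = 22 - 36 = -14
DE × DF = (-1, 13, -14)

(-1, 13, -14)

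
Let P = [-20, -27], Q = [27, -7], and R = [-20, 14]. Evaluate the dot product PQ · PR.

PQ = Q − P = (47, 20)
PR = R − P = (0, 41)
PQ · PR = 47·0 + 20·41 = 0 + 820 = 820

820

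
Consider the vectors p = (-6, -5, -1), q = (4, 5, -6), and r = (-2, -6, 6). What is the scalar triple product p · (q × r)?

110

q × r:
i: 5·6 - (-6)·(-6) = 30 - 36 = -6
j: (-6)·(-2) - 4·6 = 12 - 24 = -12
k: 4·(-6) - 5·(-2) = -24 - (-10) = -14
q × r = (-6, -12, -14)
p · (q × r) = (-6)·(-6) + (-5)·(-12) + (-1)·(-14) = 36 + 60 + 14 = 110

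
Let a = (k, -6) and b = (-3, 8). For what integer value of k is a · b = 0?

a · b = k·(-3) + (-6)·8 = -48 - 3k
Set equal to 0: -3k = 48, so k = -16.

-16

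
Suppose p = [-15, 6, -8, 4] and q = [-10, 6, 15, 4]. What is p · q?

82

p · q = (-15)·(-10) + 6·6 + (-8)·15 + 4·4 = 150 + 36 - 120 + 16 = 82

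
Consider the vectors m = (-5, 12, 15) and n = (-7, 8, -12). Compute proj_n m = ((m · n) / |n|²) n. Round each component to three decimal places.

m · n = (-5)·(-7) + 12·8 + 15·(-12) = 35 + 96 - 180 = -49
|n|² = 49 + 64 + 144 = 257
proj_n m = (-49/257) · (-7, 8, -12) ≈ (1.335, -1.525, 2.288)

(1.335, -1.525, 2.288)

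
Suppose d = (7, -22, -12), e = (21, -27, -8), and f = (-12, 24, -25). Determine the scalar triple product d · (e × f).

-9753

e × f:
i: (-27)·(-25) - (-8)·24 = 675 - (-192) = 867
j: (-8)·(-12) - 21·(-25) = 96 - (-525) = 621
k: 21·24 - (-27)·(-12) = 504 - 324 = 180
e × f = (867, 621, 180)
d · (e × f) = 7·867 + (-22)·621 + (-12)·180 = 6069 - 13662 - 2160 = -9753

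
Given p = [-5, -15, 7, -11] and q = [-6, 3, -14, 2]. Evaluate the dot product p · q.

-135

p · q = (-5)·(-6) + (-15)·3 + 7·(-14) + (-11)·2 = 30 - 45 - 98 - 22 = -135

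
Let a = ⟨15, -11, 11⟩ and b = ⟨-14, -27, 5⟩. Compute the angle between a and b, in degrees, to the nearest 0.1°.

77.7

a · b = 15·(-14) + (-11)·(-27) + 11·5 = -210 + 297 + 55 = 142
|a|² = 225 + 121 + 121 = 467,  |a| = √467 ≈ 21.610183
|b|² = 196 + 729 + 25 = 950,  |b| = √950 ≈ 30.822070
cos θ = 142 / (21.610183 · 30.822070) ≈ 0.21319
θ = arccos(0.21319) ≈ 77.7°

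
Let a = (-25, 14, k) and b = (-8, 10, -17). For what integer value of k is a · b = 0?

a · b = (-25)·(-8) + 14·10 + k·(-17) = 340 - 17k
Set equal to 0: -17k = -340, so k = 20.

20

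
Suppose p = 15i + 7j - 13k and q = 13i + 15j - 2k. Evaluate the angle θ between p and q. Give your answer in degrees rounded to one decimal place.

p · q = 15·13 + 7·15 + (-13)·(-2) = 195 + 105 + 26 = 326
|p|² = 225 + 49 + 169 = 443,  |p| = √443 ≈ 21.047565
|q|² = 169 + 225 + 4 = 398,  |q| = √398 ≈ 19.949937
cos θ = 326 / (21.047565 · 19.949937) ≈ 0.77638
θ = arccos(0.77638) ≈ 39.1°

39.1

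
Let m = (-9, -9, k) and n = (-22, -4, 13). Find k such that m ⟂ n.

-18

m · n = (-9)·(-22) + (-9)·(-4) + k·13 = 234 + 13k
Set equal to 0: 13k = -234, so k = -18.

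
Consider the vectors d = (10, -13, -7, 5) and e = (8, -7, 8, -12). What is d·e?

55

d · e = 10·8 + (-13)·(-7) + (-7)·8 + 5·(-12) = 80 + 91 - 56 - 60 = 55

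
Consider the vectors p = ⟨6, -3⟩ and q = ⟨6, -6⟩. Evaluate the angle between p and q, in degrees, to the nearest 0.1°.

18.4

p · q = 6·6 + (-3)·(-6) = 36 + 18 = 54
|p|² = 36 + 9 = 45,  |p| = √45 ≈ 6.708204
|q|² = 36 + 36 = 72,  |q| = √72 ≈ 8.485281
cos θ = 54 / (6.708204 · 8.485281) ≈ 0.94868
θ = arccos(0.94868) ≈ 18.4°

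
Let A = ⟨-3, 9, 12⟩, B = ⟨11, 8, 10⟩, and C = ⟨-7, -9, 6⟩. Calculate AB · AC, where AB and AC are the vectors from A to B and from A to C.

-26

AB = B − A = (14, -1, -2)
AC = C − A = (-4, -18, -6)
AB · AC = 14·(-4) + (-1)·(-18) + (-2)·(-6) = -56 + 18 + 12 = -26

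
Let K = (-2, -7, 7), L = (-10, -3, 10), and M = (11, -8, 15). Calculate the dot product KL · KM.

KL = L − K = (-8, 4, 3)
KM = M − K = (13, -1, 8)
KL · KM = (-8)·13 + 4·(-1) + 3·8 = -104 - 4 + 24 = -84

-84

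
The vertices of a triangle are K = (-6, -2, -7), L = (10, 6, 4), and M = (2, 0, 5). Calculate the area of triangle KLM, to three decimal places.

KL = (16, 8, 11),  KM = (8, 2, 12)
i: 8·12 - 11·2 = 96 - 22 = 74
j: 11·8 - 16·12 = 88 - 192 = -104
k: 16·2 - 8·8 = 32 - 64 = -32
KL × KM = (74, -104, -32)
|KL × KM| = √17316 ≈ 131.5903
area = ½ · 131.5903 ≈ 65.795

65.795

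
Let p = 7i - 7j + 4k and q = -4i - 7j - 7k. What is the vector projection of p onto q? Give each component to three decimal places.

p · q = 7·(-4) + (-7)·(-7) + 4·(-7) = -28 + 49 - 28 = -7
|q|² = 16 + 49 + 49 = 114
proj_q p = (-7/114) · (-4, -7, -7) ≈ (0.246, 0.430, 0.430)

(0.246, 0.430, 0.430)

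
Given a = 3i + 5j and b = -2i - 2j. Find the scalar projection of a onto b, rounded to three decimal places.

-5.657

a · b = 3·(-2) + 5·(-2) = -6 - 10 = -16
|b| = √(4 + 4) = √8 ≈ 2.8284
comp_b a = -16 / √8 ≈ -5.657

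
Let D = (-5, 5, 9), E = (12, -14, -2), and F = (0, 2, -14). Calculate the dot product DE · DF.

395

DE = E − D = (17, -19, -11)
DF = F − D = (5, -3, -23)
DE · DF = 17·5 + (-19)·(-3) + (-11)·(-23) = 85 + 57 + 253 = 395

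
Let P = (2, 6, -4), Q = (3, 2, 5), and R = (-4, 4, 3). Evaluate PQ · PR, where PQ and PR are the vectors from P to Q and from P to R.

PQ = Q − P = (1, -4, 9)
PR = R − P = (-6, -2, 7)
PQ · PR = 1·(-6) + (-4)·(-2) + 9·7 = -6 + 8 + 63 = 65

65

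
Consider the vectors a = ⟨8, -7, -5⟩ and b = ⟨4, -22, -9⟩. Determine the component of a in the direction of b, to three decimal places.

9.583

a · b = 8·4 + (-7)·(-22) + (-5)·(-9) = 32 + 154 + 45 = 231
|b| = √(16 + 484 + 81) = √581 ≈ 24.1039
comp_b a = 231 / √581 ≈ 9.583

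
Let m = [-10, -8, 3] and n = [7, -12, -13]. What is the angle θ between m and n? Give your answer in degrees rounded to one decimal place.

m · n = (-10)·7 + (-8)·(-12) + 3·(-13) = -70 + 96 - 39 = -13
|m|² = 100 + 64 + 9 = 173,  |m| = √173 ≈ 13.152946
|n|² = 49 + 144 + 169 = 362,  |n| = √362 ≈ 19.026298
cos θ = -13 / (13.152946 · 19.026298) ≈ -0.05195
θ = arccos(-0.05195) ≈ 93.0°

93.0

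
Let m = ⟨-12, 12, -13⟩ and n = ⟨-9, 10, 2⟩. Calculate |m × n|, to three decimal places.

i: 12·2 - (-13)·10 = 24 - (-130) = 154
j: (-13)·(-9) - (-12)·2 = 117 - (-24) = 141
k: (-12)·10 - 12·(-9) = -120 - (-108) = -12
m × n = (154, 141, -12)
|m × n| = √(154² + 141² + (-12)²) = √43741 ≈ 209.1435

209.143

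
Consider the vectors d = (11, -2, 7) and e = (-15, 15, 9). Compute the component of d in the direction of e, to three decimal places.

d · e = 11·(-15) + (-2)·15 + 7·9 = -165 - 30 + 63 = -132
|e| = √(225 + 225 + 81) = √531 ≈ 23.0434
comp_e d = -132 / √531 ≈ -5.728

-5.728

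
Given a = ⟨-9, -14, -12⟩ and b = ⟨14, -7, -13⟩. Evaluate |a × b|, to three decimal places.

i: (-14)·(-13) - (-12)·(-7) = 182 - 84 = 98
j: (-12)·14 - (-9)·(-13) = -168 - 117 = -285
k: (-9)·(-7) - (-14)·14 = 63 - (-196) = 259
a × b = (98, -285, 259)
|a × b| = √(98² + (-285)² + 259²) = √157910 ≈ 397.3789

397.379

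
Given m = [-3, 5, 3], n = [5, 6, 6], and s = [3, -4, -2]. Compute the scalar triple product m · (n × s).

n × s:
i: 6·(-2) - 6·(-4) = -12 - (-24) = 12
j: 6·3 - 5·(-2) = 18 - (-10) = 28
k: 5·(-4) - 6·3 = -20 - 18 = -38
n × s = (12, 28, -38)
m · (n × s) = (-3)·12 + 5·28 + 3·(-38) = -36 + 140 - 114 = -10

-10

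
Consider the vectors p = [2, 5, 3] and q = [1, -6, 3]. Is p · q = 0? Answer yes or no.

p · q = 2·1 + 5·(-6) + 3·3 = 2 - 30 + 9 = -19
Nonzero, so the vectors are not orthogonal.

no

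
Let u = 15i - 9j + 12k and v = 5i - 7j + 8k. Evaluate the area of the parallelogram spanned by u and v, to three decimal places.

i: (-9)·8 - 12·(-7) = -72 - (-84) = 12
j: 12·5 - 15·8 = 60 - 120 = -60
k: 15·(-7) - (-9)·5 = -105 - (-45) = -60
u × v = (12, -60, -60)
|u × v| = √(12² + (-60)² + (-60)²) = √7344 ≈ 85.6971

85.697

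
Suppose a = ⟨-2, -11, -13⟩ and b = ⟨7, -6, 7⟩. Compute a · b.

a · b = (-2)·7 + (-11)·(-6) + (-13)·7 = -14 + 66 - 91 = -39

-39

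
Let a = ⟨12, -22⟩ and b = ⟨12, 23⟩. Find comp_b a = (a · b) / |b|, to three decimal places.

-13.954

a · b = 12·12 + (-22)·23 = 144 - 506 = -362
|b| = √(144 + 529) = √673 ≈ 25.9422
comp_b a = -362 / √673 ≈ -13.954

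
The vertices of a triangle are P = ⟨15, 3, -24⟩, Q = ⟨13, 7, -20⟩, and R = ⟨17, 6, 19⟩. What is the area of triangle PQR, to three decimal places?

PQ = (-2, 4, 4),  PR = (2, 3, 43)
i: 4·43 - 4·3 = 172 - 12 = 160
j: 4·2 - (-2)·43 = 8 - (-86) = 94
k: (-2)·3 - 4·2 = -6 - 8 = -14
PQ × PR = (160, 94, -14)
|PQ × PR| = √34632 ≈ 186.0967
area = ½ · 186.0967 ≈ 93.048

93.048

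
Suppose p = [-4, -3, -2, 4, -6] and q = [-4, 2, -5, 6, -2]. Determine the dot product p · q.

56

p · q = (-4)·(-4) + (-3)·2 + (-2)·(-5) + 4·6 + (-6)·(-2) = 16 - 6 + 10 + 24 + 12 = 56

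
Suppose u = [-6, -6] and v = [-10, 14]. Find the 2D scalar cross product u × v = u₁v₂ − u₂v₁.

(-6)·14 - (-6)·(-10) = -84 - 60 = -144

-144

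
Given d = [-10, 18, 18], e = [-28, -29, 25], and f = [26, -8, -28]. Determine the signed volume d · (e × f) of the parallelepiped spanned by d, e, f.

e × f:
i: (-29)·(-28) - 25·(-8) = 812 - (-200) = 1012
j: 25·26 - (-28)·(-28) = 650 - 784 = -134
k: (-28)·(-8) - (-29)·26 = 224 - (-754) = 978
e × f = (1012, -134, 978)
d · (e × f) = (-10)·1012 + 18·(-134) + 18·978 = -10120 - 2412 + 17604 = 5072

5072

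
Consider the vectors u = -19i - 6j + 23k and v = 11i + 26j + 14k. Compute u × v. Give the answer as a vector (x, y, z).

(-682, 519, -428)

i: (-6)·14 - 23·26 = -84 - 598 = -682
j: 23·11 - (-19)·14 = 253 - (-266) = 519
k: (-19)·26 - (-6)·11 = -494 - (-66) = -428
u × v = (-682, 519, -428)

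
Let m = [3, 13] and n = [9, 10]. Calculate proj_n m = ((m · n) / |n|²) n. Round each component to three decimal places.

m · n = 3·9 + 13·10 = 27 + 130 = 157
|n|² = 81 + 100 = 181
proj_n m = (157/181) · (9, 10) ≈ (7.807, 8.674)

(7.807, 8.674)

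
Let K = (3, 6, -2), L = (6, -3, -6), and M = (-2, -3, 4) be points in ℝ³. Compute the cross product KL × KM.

KL = (3, -9, -4)
KM = (-5, -9, 6)
i: (-9)·6 - (-4)·(-9) = -54 - 36 = -90
j: (-4)·(-5) - 3·6 = 20 - 18 = 2
k: 3·(-9) - (-9)·(-5) = -27 - 45 = -72
KL × KM = (-90, 2, -72)

(-90, 2, -72)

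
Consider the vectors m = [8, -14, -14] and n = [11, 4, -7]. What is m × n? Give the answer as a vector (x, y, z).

i: (-14)·(-7) - (-14)·4 = 98 - (-56) = 154
j: (-14)·11 - 8·(-7) = -154 - (-56) = -98
k: 8·4 - (-14)·11 = 32 - (-154) = 186
m × n = (154, -98, 186)

(154, -98, 186)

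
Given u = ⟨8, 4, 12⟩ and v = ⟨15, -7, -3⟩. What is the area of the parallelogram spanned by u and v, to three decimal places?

i: 4·(-3) - 12·(-7) = -12 - (-84) = 72
j: 12·15 - 8·(-3) = 180 - (-24) = 204
k: 8·(-7) - 4·15 = -56 - 60 = -116
u × v = (72, 204, -116)
|u × v| = √(72² + 204² + (-116)²) = √60256 ≈ 245.4710

245.471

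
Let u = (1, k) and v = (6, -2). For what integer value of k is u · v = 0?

3

u · v = 1·6 + k·(-2) = 6 - 2k
Set equal to 0: -2k = -6, so k = 3.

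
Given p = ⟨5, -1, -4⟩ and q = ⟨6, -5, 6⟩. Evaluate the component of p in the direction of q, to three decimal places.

1.117

p · q = 5·6 + (-1)·(-5) + (-4)·6 = 30 + 5 - 24 = 11
|q| = √(36 + 25 + 36) = √97 ≈ 9.8489
comp_q p = 11 / √97 ≈ 1.117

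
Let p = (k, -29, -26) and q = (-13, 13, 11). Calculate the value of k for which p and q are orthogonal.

-51

p · q = k·(-13) + (-29)·13 + (-26)·11 = -663 - 13k
Set equal to 0: -13k = 663, so k = -51.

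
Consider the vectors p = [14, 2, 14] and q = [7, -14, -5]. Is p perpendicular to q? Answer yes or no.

yes

p · q = 14·7 + 2·(-14) + 14·(-5) = 98 - 28 - 70 = 0
Zero, so the vectors are orthogonal.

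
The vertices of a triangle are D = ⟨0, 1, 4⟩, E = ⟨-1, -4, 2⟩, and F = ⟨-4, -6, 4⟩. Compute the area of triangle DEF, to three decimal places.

10.356

DE = (-1, -5, -2),  DF = (-4, -7, 0)
i: (-5)·0 - (-2)·(-7) = 0 - 14 = -14
j: (-2)·(-4) - (-1)·0 = 8 - 0 = 8
k: (-1)·(-7) - (-5)·(-4) = 7 - 20 = -13
DE × DF = (-14, 8, -13)
|DE × DF| = √429 ≈ 20.7123
area = ½ · 20.7123 ≈ 10.356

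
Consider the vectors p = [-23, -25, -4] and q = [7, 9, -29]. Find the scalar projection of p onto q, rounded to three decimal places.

p · q = (-23)·7 + (-25)·9 + (-4)·(-29) = -161 - 225 + 116 = -270
|q| = √(49 + 81 + 841) = √971 ≈ 31.1609
comp_q p = -270 / √971 ≈ -8.665

-8.665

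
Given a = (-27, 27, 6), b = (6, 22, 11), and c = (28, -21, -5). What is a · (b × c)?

b × c:
i: 22·(-5) - 11·(-21) = -110 - (-231) = 121
j: 11·28 - 6·(-5) = 308 - (-30) = 338
k: 6·(-21) - 22·28 = -126 - 616 = -742
b × c = (121, 338, -742)
a · (b × c) = (-27)·121 + 27·338 + 6·(-742) = -3267 + 9126 - 4452 = 1407

1407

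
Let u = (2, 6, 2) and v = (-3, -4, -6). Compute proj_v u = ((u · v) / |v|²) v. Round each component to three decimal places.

u · v = 2·(-3) + 6·(-4) + 2·(-6) = -6 - 24 - 12 = -42
|v|² = 9 + 16 + 36 = 61
proj_v u = (-42/61) · (-3, -4, -6) ≈ (2.066, 2.754, 4.131)

(2.066, 2.754, 4.131)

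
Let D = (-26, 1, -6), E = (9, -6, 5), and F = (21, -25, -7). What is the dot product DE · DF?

DE = E − D = (35, -7, 11)
DF = F − D = (47, -26, -1)
DE · DF = 35·47 + (-7)·(-26) + 11·(-1) = 1645 + 182 - 11 = 1816

1816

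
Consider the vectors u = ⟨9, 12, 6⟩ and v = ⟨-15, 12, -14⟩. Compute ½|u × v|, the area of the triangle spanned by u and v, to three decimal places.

188.308

i: 12·(-14) - 6·12 = -168 - 72 = -240
j: 6·(-15) - 9·(-14) = -90 - (-126) = 36
k: 9·12 - 12·(-15) = 108 - (-180) = 288
u × v = (-240, 36, 288)
|u × v| = √((-240)² + 36² + 288²) = √141840 ≈ 376.6165
area = ½ · 376.6165 ≈ 188.308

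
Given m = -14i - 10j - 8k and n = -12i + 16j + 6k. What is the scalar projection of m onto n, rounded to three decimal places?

-1.916

m · n = (-14)·(-12) + (-10)·16 + (-8)·6 = 168 - 160 - 48 = -40
|n| = √(144 + 256 + 36) = √436 ≈ 20.8806
comp_n m = -40 / √436 ≈ -1.916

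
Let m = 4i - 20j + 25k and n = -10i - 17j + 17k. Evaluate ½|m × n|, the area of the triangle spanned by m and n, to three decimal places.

i: (-20)·17 - 25·(-17) = -340 - (-425) = 85
j: 25·(-10) - 4·17 = -250 - 68 = -318
k: 4·(-17) - (-20)·(-10) = -68 - 200 = -268
m × n = (85, -318, -268)
|m × n| = √(85² + (-318)² + (-268)²) = √180173 ≈ 424.4679
area = ½ · 424.4679 ≈ 212.234

212.234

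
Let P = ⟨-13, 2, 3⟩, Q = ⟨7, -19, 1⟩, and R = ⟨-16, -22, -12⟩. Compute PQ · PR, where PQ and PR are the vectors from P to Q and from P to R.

474

PQ = Q − P = (20, -21, -2)
PR = R − P = (-3, -24, -15)
PQ · PR = 20·(-3) + (-21)·(-24) + (-2)·(-15) = -60 + 504 + 30 = 474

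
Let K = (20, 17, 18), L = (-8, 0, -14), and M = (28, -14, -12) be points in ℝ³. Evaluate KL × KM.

(-482, -1096, 1004)

KL = (-28, -17, -32)
KM = (8, -31, -30)
i: (-17)·(-30) - (-32)·(-31) = 510 - 992 = -482
j: (-32)·8 - (-28)·(-30) = -256 - 840 = -1096
k: (-28)·(-31) - (-17)·8 = 868 - (-136) = 1004
KL × KM = (-482, -1096, 1004)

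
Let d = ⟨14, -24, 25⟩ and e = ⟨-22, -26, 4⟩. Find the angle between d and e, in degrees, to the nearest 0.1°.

d · e = 14·(-22) + (-24)·(-26) + 25·4 = -308 + 624 + 100 = 416
|d|² = 196 + 576 + 625 = 1397,  |d| = √1397 ≈ 37.376463
|e|² = 484 + 676 + 16 = 1176,  |e| = √1176 ≈ 34.292856
cos θ = 416 / (37.376463 · 34.292856) ≈ 0.32456
θ = arccos(0.32456) ≈ 71.1°

71.1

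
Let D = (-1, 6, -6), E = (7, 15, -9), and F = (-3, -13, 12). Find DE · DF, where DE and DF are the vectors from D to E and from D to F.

DE = E − D = (8, 9, -3)
DF = F − D = (-2, -19, 18)
DE · DF = 8·(-2) + 9·(-19) + (-3)·18 = -16 - 171 - 54 = -241

-241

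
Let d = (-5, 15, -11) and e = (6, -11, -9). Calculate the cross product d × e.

(-256, -111, -35)

i: 15·(-9) - (-11)·(-11) = -135 - 121 = -256
j: (-11)·6 - (-5)·(-9) = -66 - 45 = -111
k: (-5)·(-11) - 15·6 = 55 - 90 = -35
d × e = (-256, -111, -35)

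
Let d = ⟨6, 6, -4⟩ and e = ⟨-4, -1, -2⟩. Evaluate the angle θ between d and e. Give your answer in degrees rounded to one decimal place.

d · e = 6·(-4) + 6·(-1) + (-4)·(-2) = -24 - 6 + 8 = -22
|d|² = 36 + 36 + 16 = 88,  |d| = √88 ≈ 9.380832
|e|² = 16 + 1 + 4 = 21,  |e| = √21 ≈ 4.582576
cos θ = -22 / (9.380832 · 4.582576) ≈ -0.51177
θ = arccos(-0.51177) ≈ 120.8°

120.8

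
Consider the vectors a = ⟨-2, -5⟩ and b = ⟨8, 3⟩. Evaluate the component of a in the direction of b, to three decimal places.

-3.628

a · b = (-2)·8 + (-5)·3 = -16 - 15 = -31
|b| = √(64 + 9) = √73 ≈ 8.5440
comp_b a = -31 / √73 ≈ -3.628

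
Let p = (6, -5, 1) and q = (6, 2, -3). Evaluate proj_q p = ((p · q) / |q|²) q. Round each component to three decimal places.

(2.816, 0.939, -1.408)

p · q = 6·6 + (-5)·2 + 1·(-3) = 36 - 10 - 3 = 23
|q|² = 36 + 4 + 9 = 49
proj_q p = (23/49) · (6, 2, -3) ≈ (2.816, 0.939, -1.408)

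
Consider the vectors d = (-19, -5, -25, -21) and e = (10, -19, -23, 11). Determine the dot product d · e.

249

d · e = (-19)·10 + (-5)·(-19) + (-25)·(-23) + (-21)·11 = -190 + 95 + 575 - 231 = 249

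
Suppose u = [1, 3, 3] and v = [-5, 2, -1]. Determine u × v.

(-9, -14, 17)

i: 3·(-1) - 3·2 = -3 - 6 = -9
j: 3·(-5) - 1·(-1) = -15 - (-1) = -14
k: 1·2 - 3·(-5) = 2 - (-15) = 17
u × v = (-9, -14, 17)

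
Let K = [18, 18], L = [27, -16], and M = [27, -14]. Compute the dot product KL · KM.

KL = L − K = (9, -34)
KM = M − K = (9, -32)
KL · KM = 9·9 + (-34)·(-32) = 81 + 1088 = 1169

1169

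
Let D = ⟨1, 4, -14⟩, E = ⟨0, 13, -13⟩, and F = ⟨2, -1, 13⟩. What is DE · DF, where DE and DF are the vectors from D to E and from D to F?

DE = E − D = (-1, 9, 1)
DF = F − D = (1, -5, 27)
DE · DF = (-1)·1 + 9·(-5) + 1·27 = -1 - 45 + 27 = -19

-19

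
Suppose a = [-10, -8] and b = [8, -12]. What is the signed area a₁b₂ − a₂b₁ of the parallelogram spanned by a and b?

(-10)·(-12) - (-8)·8 = 120 - (-64) = 184

184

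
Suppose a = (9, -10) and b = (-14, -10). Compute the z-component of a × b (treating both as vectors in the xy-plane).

9·(-10) - (-10)·(-14) = -90 - 140 = -230

-230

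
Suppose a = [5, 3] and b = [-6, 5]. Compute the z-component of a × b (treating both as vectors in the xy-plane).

43

5·5 - 3·(-6) = 25 - (-18) = 43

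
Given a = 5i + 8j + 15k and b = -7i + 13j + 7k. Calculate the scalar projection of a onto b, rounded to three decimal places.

a · b = 5·(-7) + 8·13 + 15·7 = -35 + 104 + 105 = 174
|b| = √(49 + 169 + 49) = √267 ≈ 16.3401
comp_b a = 174 / √267 ≈ 10.649

10.649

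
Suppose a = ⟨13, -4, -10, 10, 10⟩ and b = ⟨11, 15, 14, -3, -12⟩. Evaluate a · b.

-207

a · b = 13·11 + (-4)·15 + (-10)·14 + 10·(-3) + 10·(-12) = 143 - 60 - 140 - 30 - 120 = -207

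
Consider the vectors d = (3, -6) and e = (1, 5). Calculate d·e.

-27

d · e = 3·1 + (-6)·5 = 3 - 30 = -27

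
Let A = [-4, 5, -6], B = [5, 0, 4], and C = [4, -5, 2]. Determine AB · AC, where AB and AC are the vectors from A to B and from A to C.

AB = B − A = (9, -5, 10)
AC = C − A = (8, -10, 8)
AB · AC = 9·8 + (-5)·(-10) + 10·8 = 72 + 50 + 80 = 202

202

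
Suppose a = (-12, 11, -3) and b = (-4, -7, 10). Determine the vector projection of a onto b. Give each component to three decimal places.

(1.430, 2.503, -3.576)

a · b = (-12)·(-4) + 11·(-7) + (-3)·10 = 48 - 77 - 30 = -59
|b|² = 16 + 49 + 100 = 165
proj_b a = (-59/165) · (-4, -7, 10) ≈ (1.430, 2.503, -3.576)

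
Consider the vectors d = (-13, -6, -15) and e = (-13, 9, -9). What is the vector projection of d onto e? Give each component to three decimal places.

(-9.819, 6.798, -6.798)

d · e = (-13)·(-13) + (-6)·9 + (-15)·(-9) = 169 - 54 + 135 = 250
|e|² = 169 + 81 + 81 = 331
proj_e d = (250/331) · (-13, 9, -9) ≈ (-9.819, 6.798, -6.798)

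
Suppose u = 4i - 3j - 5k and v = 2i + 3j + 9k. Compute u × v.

i: (-3)·9 - (-5)·3 = -27 - (-15) = -12
j: (-5)·2 - 4·9 = -10 - 36 = -46
k: 4·3 - (-3)·2 = 12 - (-6) = 18
u × v = (-12, -46, 18)

(-12, -46, 18)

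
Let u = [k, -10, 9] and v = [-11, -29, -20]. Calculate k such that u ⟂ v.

10

u · v = k·(-11) + (-10)·(-29) + 9·(-20) = 110 - 11k
Set equal to 0: -11k = -110, so k = 10.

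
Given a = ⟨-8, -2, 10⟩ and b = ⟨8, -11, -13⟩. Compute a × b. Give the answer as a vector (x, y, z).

i: (-2)·(-13) - 10·(-11) = 26 - (-110) = 136
j: 10·8 - (-8)·(-13) = 80 - 104 = -24
k: (-8)·(-11) - (-2)·8 = 88 - (-16) = 104
a × b = (136, -24, 104)

(136, -24, 104)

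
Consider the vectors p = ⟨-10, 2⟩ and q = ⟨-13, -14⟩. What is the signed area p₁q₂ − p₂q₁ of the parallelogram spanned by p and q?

166

(-10)·(-14) - 2·(-13) = 140 - (-26) = 166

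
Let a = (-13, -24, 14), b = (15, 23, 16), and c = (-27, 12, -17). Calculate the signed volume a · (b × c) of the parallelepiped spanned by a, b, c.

b × c:
i: 23·(-17) - 16·12 = -391 - 192 = -583
j: 16·(-27) - 15·(-17) = -432 - (-255) = -177
k: 15·12 - 23·(-27) = 180 - (-621) = 801
b × c = (-583, -177, 801)
a · (b × c) = (-13)·(-583) + (-24)·(-177) + 14·801 = 7579 + 4248 + 11214 = 23041

23041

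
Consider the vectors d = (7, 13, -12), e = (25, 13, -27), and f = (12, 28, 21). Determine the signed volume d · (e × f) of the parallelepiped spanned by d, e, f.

-10362

e × f:
i: 13·21 - (-27)·28 = 273 - (-756) = 1029
j: (-27)·12 - 25·21 = -324 - 525 = -849
k: 25·28 - 13·12 = 700 - 156 = 544
e × f = (1029, -849, 544)
d · (e × f) = 7·1029 + 13·(-849) + (-12)·544 = 7203 - 11037 - 6528 = -10362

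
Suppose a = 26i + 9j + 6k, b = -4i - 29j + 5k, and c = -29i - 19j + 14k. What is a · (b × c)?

b × c:
i: (-29)·14 - 5·(-19) = -406 - (-95) = -311
j: 5·(-29) - (-4)·14 = -145 - (-56) = -89
k: (-4)·(-19) - (-29)·(-29) = 76 - 841 = -765
b × c = (-311, -89, -765)
a · (b × c) = 26·(-311) + 9·(-89) + 6·(-765) = -8086 - 801 - 4590 = -13477

-13477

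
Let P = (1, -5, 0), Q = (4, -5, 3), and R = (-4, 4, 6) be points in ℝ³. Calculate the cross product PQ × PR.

PQ = (3, 0, 3)
PR = (-5, 9, 6)
i: 0·6 - 3·9 = 0 - 27 = -27
j: 3·(-5) - 3·6 = -15 - 18 = -33
k: 3·9 - 0·(-5) = 27 - 0 = 27
PQ × PR = (-27, -33, 27)

(-27, -33, 27)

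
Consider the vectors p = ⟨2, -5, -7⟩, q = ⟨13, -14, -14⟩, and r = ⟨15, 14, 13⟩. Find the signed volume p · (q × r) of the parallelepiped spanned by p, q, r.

-821

q × r:
i: (-14)·13 - (-14)·14 = -182 - (-196) = 14
j: (-14)·15 - 13·13 = -210 - 169 = -379
k: 13·14 - (-14)·15 = 182 - (-210) = 392
q × r = (14, -379, 392)
p · (q × r) = 2·14 + (-5)·(-379) + (-7)·392 = 28 + 1895 - 2744 = -821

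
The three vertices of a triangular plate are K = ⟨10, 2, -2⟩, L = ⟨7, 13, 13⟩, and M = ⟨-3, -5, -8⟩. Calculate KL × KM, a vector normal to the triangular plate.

(39, -213, 164)

KL = (-3, 11, 15)
KM = (-13, -7, -6)
i: 11·(-6) - 15·(-7) = -66 - (-105) = 39
j: 15·(-13) - (-3)·(-6) = -195 - 18 = -213
k: (-3)·(-7) - 11·(-13) = 21 - (-143) = 164
KL × KM = (39, -213, 164)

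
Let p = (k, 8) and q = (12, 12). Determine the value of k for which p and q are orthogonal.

p · q = k·12 + 8·12 = 96 + 12k
Set equal to 0: 12k = -96, so k = -8.

-8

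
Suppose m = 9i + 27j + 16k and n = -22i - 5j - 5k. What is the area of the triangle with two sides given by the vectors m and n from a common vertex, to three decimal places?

315.704

i: 27·(-5) - 16·(-5) = -135 - (-80) = -55
j: 16·(-22) - 9·(-5) = -352 - (-45) = -307
k: 9·(-5) - 27·(-22) = -45 - (-594) = 549
m × n = (-55, -307, 549)
|m × n| = √((-55)² + (-307)² + 549²) = √398675 ≈ 631.4072
area = ½ · 631.4072 ≈ 315.704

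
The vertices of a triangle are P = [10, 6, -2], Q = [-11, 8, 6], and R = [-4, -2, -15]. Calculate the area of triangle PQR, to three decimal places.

216.844

PQ = (-21, 2, 8),  PR = (-14, -8, -13)
i: 2·(-13) - 8·(-8) = -26 - (-64) = 38
j: 8·(-14) - (-21)·(-13) = -112 - 273 = -385
k: (-21)·(-8) - 2·(-14) = 168 - (-28) = 196
PQ × PR = (38, -385, 196)
|PQ × PR| = √188085 ≈ 433.6877
area = ½ · 433.6877 ≈ 216.844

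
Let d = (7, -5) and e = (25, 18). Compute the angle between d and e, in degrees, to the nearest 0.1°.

d · e = 7·25 + (-5)·18 = 175 - 90 = 85
|d|² = 49 + 25 = 74,  |d| = √74 ≈ 8.602325
|e|² = 625 + 324 = 949,  |e| = √949 ≈ 30.805844
cos θ = 85 / (8.602325 · 30.805844) ≈ 0.32075
θ = arccos(0.32075) ≈ 71.3°

71.3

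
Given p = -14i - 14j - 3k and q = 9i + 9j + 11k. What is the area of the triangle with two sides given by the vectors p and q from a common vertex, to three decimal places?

89.803

i: (-14)·11 - (-3)·9 = -154 - (-27) = -127
j: (-3)·9 - (-14)·11 = -27 - (-154) = 127
k: (-14)·9 - (-14)·9 = -126 - (-126) = 0
p × q = (-127, 127, 0)
|p × q| = √((-127)² + 127² + 0²) = √32258 ≈ 179.6051
area = ½ · 179.6051 ≈ 89.803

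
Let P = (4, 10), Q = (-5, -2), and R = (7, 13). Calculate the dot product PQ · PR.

PQ = Q − P = (-9, -12)
PR = R − P = (3, 3)
PQ · PR = (-9)·3 + (-12)·3 = -27 - 36 = -63

-63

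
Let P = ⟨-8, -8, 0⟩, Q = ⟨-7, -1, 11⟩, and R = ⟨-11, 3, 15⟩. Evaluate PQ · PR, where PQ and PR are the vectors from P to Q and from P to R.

PQ = Q − P = (1, 7, 11)
PR = R − P = (-3, 11, 15)
PQ · PR = 1·(-3) + 7·11 + 11·15 = -3 + 77 + 165 = 239

239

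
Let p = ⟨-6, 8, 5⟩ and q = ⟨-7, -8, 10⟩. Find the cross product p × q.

(120, 25, 104)

i: 8·10 - 5·(-8) = 80 - (-40) = 120
j: 5·(-7) - (-6)·10 = -35 - (-60) = 25
k: (-6)·(-8) - 8·(-7) = 48 - (-56) = 104
p × q = (120, 25, 104)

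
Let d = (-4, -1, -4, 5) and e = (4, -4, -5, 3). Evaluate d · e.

d · e = (-4)·4 + (-1)·(-4) + (-4)·(-5) + 5·3 = -16 + 4 + 20 + 15 = 23

23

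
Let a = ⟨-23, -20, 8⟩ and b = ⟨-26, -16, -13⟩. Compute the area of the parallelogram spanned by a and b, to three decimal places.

i: (-20)·(-13) - 8·(-16) = 260 - (-128) = 388
j: 8·(-26) - (-23)·(-13) = -208 - 299 = -507
k: (-23)·(-16) - (-20)·(-26) = 368 - 520 = -152
a × b = (388, -507, -152)
|a × b| = √(388² + (-507)² + (-152)²) = √430697 ≈ 656.2751

656.275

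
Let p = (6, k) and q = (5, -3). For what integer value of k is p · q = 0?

10

p · q = 6·5 + k·(-3) = 30 - 3k
Set equal to 0: -3k = -30, so k = 10.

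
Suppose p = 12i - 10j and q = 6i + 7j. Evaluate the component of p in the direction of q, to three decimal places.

p · q = 12·6 + (-10)·7 = 72 - 70 = 2
|q| = √(36 + 49) = √85 ≈ 9.2195
comp_q p = 2 / √85 ≈ 0.217

0.217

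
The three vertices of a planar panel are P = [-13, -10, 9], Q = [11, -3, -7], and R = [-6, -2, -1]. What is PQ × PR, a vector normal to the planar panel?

(58, 128, 143)

PQ = (24, 7, -16)
PR = (7, 8, -10)
i: 7·(-10) - (-16)·8 = -70 - (-128) = 58
j: (-16)·7 - 24·(-10) = -112 - (-240) = 128
k: 24·8 - 7·7 = 192 - 49 = 143
PQ × PR = (58, 128, 143)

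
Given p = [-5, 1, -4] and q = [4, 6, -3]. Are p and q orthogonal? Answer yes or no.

no

p · q = (-5)·4 + 1·6 + (-4)·(-3) = -20 + 6 + 12 = -2
Nonzero, so the vectors are not orthogonal.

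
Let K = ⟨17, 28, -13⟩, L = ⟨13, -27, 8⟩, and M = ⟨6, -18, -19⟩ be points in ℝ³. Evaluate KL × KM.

(1296, -255, -421)

KL = (-4, -55, 21)
KM = (-11, -46, -6)
i: (-55)·(-6) - 21·(-46) = 330 - (-966) = 1296
j: 21·(-11) - (-4)·(-6) = -231 - 24 = -255
k: (-4)·(-46) - (-55)·(-11) = 184 - 605 = -421
KL × KM = (1296, -255, -421)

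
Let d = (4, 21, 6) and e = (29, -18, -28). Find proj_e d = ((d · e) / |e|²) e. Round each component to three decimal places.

(-6.398, 3.971, 6.178)

d · e = 4·29 + 21·(-18) + 6·(-28) = 116 - 378 - 168 = -430
|e|² = 841 + 324 + 784 = 1949
proj_e d = (-430/1949) · (29, -18, -28) ≈ (-6.398, 3.971, 6.178)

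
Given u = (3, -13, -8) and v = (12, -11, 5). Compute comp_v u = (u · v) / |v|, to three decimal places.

u · v = 3·12 + (-13)·(-11) + (-8)·5 = 36 + 143 - 40 = 139
|v| = √(144 + 121 + 25) = √290 ≈ 17.0294
comp_v u = 139 / √290 ≈ 8.162

8.162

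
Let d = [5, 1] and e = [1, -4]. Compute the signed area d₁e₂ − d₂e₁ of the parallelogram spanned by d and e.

-21

5·(-4) - 1·1 = -20 - 1 = -21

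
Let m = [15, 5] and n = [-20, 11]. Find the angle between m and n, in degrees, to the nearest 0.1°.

132.8

m · n = 15·(-20) + 5·11 = -300 + 55 = -245
|m|² = 225 + 25 = 250,  |m| = √250 ≈ 15.811388
|n|² = 400 + 121 = 521,  |n| = √521 ≈ 22.825424
cos θ = -245 / (15.811388 · 22.825424) ≈ -0.67886
θ = arccos(-0.67886) ≈ 132.8°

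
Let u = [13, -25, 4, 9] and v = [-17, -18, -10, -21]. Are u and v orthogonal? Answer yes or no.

yes

u · v = 13·(-17) + (-25)·(-18) + 4·(-10) + 9·(-21) = -221 + 450 - 40 - 189 = 0
Zero, so the vectors are orthogonal.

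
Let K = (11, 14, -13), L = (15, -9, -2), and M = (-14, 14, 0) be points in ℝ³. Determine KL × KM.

(-299, -327, -575)

KL = (4, -23, 11)
KM = (-25, 0, 13)
i: (-23)·13 - 11·0 = -299 - 0 = -299
j: 11·(-25) - 4·13 = -275 - 52 = -327
k: 4·0 - (-23)·(-25) = 0 - 575 = -575
KL × KM = (-299, -327, -575)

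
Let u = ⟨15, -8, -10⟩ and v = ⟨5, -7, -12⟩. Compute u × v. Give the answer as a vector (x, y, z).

i: (-8)·(-12) - (-10)·(-7) = 96 - 70 = 26
j: (-10)·5 - 15·(-12) = -50 - (-180) = 130
k: 15·(-7) - (-8)·5 = -105 - (-40) = -65
u × v = (26, 130, -65)

(26, 130, -65)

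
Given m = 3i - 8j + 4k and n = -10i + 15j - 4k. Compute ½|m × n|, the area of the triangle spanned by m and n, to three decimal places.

i: (-8)·(-4) - 4·15 = 32 - 60 = -28
j: 4·(-10) - 3·(-4) = -40 - (-12) = -28
k: 3·15 - (-8)·(-10) = 45 - 80 = -35
m × n = (-28, -28, -35)
|m × n| = √((-28)² + (-28)² + (-35)²) = √2793 ≈ 52.8488
area = ½ · 52.8488 ≈ 26.424

26.424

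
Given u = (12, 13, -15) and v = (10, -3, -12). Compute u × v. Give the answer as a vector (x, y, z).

i: 13·(-12) - (-15)·(-3) = -156 - 45 = -201
j: (-15)·10 - 12·(-12) = -150 - (-144) = -6
k: 12·(-3) - 13·10 = -36 - 130 = -166
u × v = (-201, -6, -166)

(-201, -6, -166)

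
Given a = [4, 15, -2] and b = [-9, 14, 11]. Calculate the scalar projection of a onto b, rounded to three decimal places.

7.619

a · b = 4·(-9) + 15·14 + (-2)·11 = -36 + 210 - 22 = 152
|b| = √(81 + 196 + 121) = √398 ≈ 19.9499
comp_b a = 152 / √398 ≈ 7.619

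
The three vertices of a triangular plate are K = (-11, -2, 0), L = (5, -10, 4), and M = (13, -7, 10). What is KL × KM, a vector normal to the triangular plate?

(-60, -64, 112)

KL = (16, -8, 4)
KM = (24, -5, 10)
i: (-8)·10 - 4·(-5) = -80 - (-20) = -60
j: 4·24 - 16·10 = 96 - 160 = -64
k: 16·(-5) - (-8)·24 = -80 - (-192) = 112
KL × KM = (-60, -64, 112)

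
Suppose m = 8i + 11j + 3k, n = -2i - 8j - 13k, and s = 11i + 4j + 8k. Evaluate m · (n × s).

n × s:
i: (-8)·8 - (-13)·4 = -64 - (-52) = -12
j: (-13)·11 - (-2)·8 = -143 - (-16) = -127
k: (-2)·4 - (-8)·11 = -8 - (-88) = 80
n × s = (-12, -127, 80)
m · (n × s) = 8·(-12) + 11·(-127) + 3·80 = -96 - 1397 + 240 = -1253

-1253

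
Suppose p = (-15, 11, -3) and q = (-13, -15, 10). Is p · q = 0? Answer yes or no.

yes

p · q = (-15)·(-13) + 11·(-15) + (-3)·10 = 195 - 165 - 30 = 0
Zero, so the vectors are orthogonal.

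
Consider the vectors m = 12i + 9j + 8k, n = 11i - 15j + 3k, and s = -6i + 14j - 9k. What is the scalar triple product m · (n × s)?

2357

n × s:
i: (-15)·(-9) - 3·14 = 135 - 42 = 93
j: 3·(-6) - 11·(-9) = -18 - (-99) = 81
k: 11·14 - (-15)·(-6) = 154 - 90 = 64
n × s = (93, 81, 64)
m · (n × s) = 12·93 + 9·81 + 8·64 = 1116 + 729 + 512 = 2357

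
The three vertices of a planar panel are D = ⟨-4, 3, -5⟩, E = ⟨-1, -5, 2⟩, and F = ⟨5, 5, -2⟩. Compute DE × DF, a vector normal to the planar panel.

(-38, 54, 78)

DE = (3, -8, 7)
DF = (9, 2, 3)
i: (-8)·3 - 7·2 = -24 - 14 = -38
j: 7·9 - 3·3 = 63 - 9 = 54
k: 3·2 - (-8)·9 = 6 - (-72) = 78
DE × DF = (-38, 54, 78)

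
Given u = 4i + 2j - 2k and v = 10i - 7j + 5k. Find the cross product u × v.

(-4, -40, -48)

i: 2·5 - (-2)·(-7) = 10 - 14 = -4
j: (-2)·10 - 4·5 = -20 - 20 = -40
k: 4·(-7) - 2·10 = -28 - 20 = -48
u × v = (-4, -40, -48)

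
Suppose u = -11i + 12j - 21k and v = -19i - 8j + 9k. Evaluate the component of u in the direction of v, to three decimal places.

u · v = (-11)·(-19) + 12·(-8) + (-21)·9 = 209 - 96 - 189 = -76
|v| = √(361 + 64 + 81) = √506 ≈ 22.4944
comp_v u = -76 / √506 ≈ -3.379

-3.379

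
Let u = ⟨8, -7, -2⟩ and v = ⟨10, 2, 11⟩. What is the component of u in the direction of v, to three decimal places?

u · v = 8·10 + (-7)·2 + (-2)·11 = 80 - 14 - 22 = 44
|v| = √(100 + 4 + 121) = √225 ≈ 15.0000
comp_v u = 44 / √225 ≈ 2.933

2.933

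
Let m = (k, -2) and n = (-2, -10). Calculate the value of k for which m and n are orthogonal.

10

m · n = k·(-2) + (-2)·(-10) = 20 - 2k
Set equal to 0: -2k = -20, so k = 10.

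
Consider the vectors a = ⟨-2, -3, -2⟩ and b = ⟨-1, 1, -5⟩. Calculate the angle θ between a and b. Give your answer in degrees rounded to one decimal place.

65.2

a · b = (-2)·(-1) + (-3)·1 + (-2)·(-5) = 2 - 3 + 10 = 9
|a|² = 4 + 9 + 4 = 17,  |a| = √17 ≈ 4.123106
|b|² = 1 + 1 + 25 = 27,  |b| = √27 ≈ 5.196152
cos θ = 9 / (4.123106 · 5.196152) ≈ 0.42008
θ = arccos(0.42008) ≈ 65.2°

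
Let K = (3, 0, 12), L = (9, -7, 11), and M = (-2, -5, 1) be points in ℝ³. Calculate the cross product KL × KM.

KL = (6, -7, -1)
KM = (-5, -5, -11)
i: (-7)·(-11) - (-1)·(-5) = 77 - 5 = 72
j: (-1)·(-5) - 6·(-11) = 5 - (-66) = 71
k: 6·(-5) - (-7)·(-5) = -30 - 35 = -65
KL × KM = (72, 71, -65)

(72, 71, -65)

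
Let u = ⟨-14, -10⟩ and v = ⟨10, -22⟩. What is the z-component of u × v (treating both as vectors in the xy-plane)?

(-14)·(-22) - (-10)·10 = 308 - (-100) = 408

408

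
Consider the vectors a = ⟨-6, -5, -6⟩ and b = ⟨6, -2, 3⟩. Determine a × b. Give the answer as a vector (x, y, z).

(-27, -18, 42)

i: (-5)·3 - (-6)·(-2) = -15 - 12 = -27
j: (-6)·6 - (-6)·3 = -36 - (-18) = -18
k: (-6)·(-2) - (-5)·6 = 12 - (-30) = 42
a × b = (-27, -18, 42)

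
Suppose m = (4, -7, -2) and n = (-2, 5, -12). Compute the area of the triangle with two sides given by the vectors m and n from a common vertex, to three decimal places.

i: (-7)·(-12) - (-2)·5 = 84 - (-10) = 94
j: (-2)·(-2) - 4·(-12) = 4 - (-48) = 52
k: 4·5 - (-7)·(-2) = 20 - 14 = 6
m × n = (94, 52, 6)
|m × n| = √(94² + 52² + 6²) = √11576 ≈ 107.5918
area = ½ · 107.5918 ≈ 53.796

53.796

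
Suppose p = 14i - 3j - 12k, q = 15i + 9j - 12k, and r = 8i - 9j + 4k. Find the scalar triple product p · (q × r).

q × r:
i: 9·4 - (-12)·(-9) = 36 - 108 = -72
j: (-12)·8 - 15·4 = -96 - 60 = -156
k: 15·(-9) - 9·8 = -135 - 72 = -207
q × r = (-72, -156, -207)
p · (q × r) = 14·(-72) + (-3)·(-156) + (-12)·(-207) = -1008 + 468 + 2484 = 1944

1944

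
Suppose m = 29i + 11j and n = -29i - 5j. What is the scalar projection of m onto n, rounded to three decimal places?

-30.447

m · n = 29·(-29) + 11·(-5) = -841 - 55 = -896
|n| = √(841 + 25) = √866 ≈ 29.4279
comp_n m = -896 / √866 ≈ -30.447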